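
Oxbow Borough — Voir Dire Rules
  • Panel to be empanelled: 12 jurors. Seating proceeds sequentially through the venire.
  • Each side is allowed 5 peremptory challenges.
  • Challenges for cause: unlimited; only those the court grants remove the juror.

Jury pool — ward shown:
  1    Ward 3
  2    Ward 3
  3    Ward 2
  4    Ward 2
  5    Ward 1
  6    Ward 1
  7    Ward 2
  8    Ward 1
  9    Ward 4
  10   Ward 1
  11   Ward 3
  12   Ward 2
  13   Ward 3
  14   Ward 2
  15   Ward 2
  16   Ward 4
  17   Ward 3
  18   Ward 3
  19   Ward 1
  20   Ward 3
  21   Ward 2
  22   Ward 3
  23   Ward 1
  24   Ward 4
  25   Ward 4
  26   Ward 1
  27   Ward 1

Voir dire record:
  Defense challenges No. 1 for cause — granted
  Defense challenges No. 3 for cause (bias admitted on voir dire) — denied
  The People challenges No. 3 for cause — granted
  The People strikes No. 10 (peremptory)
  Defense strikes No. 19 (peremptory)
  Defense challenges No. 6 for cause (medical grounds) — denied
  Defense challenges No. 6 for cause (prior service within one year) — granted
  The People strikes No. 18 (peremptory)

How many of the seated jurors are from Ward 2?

5

Removed: #1, #3, #6, #10, #18, #19.
Seated jurors 1–12: #2, #4, #5, #7, #8, #9, #11, #12, #13, #14, #15, #16.
Of those, in Ward 2: #4, #7, #12, #14, #15 → 5.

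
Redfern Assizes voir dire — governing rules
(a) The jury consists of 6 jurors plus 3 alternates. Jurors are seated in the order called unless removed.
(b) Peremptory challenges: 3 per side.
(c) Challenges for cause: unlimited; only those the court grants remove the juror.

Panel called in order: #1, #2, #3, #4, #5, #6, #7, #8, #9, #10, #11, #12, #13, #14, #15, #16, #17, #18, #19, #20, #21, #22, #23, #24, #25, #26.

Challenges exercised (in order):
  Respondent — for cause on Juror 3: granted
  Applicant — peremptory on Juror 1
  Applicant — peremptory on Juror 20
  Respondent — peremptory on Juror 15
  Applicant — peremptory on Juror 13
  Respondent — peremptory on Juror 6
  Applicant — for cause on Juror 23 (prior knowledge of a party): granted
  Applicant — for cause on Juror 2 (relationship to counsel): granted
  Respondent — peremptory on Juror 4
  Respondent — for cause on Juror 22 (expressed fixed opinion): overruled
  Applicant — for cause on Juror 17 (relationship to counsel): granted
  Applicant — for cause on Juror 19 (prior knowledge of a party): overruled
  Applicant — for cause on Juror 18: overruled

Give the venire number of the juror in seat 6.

Removed: #1, #2, #3, #4, #6, #13, #15, #17, #20, #23. (#18, #19, #22 stay — for-cause denied.)
Seating in order: seats 1–6 → #5, #7, #8, #9, #10, #11; alternates → #12, #14, #16.
So seat 6 is #11.

11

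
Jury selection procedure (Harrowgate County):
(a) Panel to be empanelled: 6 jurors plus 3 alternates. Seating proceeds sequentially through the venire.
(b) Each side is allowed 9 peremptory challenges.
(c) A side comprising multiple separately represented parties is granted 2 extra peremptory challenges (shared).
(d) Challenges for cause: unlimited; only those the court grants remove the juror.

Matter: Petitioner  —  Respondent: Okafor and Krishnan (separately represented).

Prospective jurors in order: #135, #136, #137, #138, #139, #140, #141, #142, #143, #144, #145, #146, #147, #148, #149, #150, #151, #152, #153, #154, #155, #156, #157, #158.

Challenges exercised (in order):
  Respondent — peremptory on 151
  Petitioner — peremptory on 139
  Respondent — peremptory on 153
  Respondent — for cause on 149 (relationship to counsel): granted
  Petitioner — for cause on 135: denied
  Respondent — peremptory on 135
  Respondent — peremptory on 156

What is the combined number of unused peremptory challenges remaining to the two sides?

Petitioner allotment: 9. Respondent allotment: 9 base + 2 multi-party = 11.
Petitioner peremptories used: #139 — 1 (the for-cause on #135 doesn't count).
Respondent peremptories used: #151, #153, #135, #156 — 4 (the for-cause on #149 doesn't count).
Remaining: (9 − 1) + (11 − 4) = 15.

15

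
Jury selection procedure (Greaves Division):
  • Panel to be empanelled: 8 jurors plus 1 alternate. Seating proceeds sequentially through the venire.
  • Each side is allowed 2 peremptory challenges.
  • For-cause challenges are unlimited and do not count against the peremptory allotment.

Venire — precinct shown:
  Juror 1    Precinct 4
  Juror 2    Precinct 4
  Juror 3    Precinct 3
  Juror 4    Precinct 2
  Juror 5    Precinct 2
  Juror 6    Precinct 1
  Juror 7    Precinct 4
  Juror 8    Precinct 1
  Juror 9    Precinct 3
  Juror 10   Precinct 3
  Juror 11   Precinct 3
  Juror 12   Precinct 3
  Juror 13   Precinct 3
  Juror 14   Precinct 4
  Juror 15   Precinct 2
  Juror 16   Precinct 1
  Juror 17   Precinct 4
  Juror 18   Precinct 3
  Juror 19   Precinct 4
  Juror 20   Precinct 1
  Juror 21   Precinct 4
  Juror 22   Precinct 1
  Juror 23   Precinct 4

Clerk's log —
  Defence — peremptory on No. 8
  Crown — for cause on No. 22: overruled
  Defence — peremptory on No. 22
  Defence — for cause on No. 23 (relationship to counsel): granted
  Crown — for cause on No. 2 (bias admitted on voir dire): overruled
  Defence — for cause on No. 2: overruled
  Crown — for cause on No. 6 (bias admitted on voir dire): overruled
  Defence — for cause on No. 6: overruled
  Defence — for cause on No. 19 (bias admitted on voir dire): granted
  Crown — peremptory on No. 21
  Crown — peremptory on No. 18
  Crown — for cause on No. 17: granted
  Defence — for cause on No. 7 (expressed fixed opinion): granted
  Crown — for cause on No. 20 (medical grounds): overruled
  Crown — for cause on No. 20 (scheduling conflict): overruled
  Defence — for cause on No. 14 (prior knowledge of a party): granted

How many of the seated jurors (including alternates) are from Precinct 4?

2

Removed: #7, #8, #14, #17, #18, #19, #21, #22, #23.
Seated (9 incl. alternates): #1, #2, #3, #4, #5, #6, #9, #10, #11.
Of those, in Precinct 4: #1, #2 → 2.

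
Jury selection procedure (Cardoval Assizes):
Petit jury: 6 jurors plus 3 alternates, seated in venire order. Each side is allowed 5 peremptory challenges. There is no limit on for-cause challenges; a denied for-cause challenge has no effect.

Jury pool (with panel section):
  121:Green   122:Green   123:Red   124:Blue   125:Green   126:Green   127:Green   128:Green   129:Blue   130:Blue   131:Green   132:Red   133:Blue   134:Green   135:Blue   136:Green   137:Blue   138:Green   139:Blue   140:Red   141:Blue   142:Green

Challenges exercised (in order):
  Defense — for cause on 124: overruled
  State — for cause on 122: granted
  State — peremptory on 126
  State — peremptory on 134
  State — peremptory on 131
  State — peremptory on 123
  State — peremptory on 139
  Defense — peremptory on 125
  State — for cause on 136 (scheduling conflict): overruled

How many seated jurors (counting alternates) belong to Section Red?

Removed: #122, #123, #125, #126, #131, #134, #139.
Seated (9 incl. alternates): #121, #124, #127, #128, #129, #130, #132, #133, #135.
Of those, in Section Red: #132 → 1.

1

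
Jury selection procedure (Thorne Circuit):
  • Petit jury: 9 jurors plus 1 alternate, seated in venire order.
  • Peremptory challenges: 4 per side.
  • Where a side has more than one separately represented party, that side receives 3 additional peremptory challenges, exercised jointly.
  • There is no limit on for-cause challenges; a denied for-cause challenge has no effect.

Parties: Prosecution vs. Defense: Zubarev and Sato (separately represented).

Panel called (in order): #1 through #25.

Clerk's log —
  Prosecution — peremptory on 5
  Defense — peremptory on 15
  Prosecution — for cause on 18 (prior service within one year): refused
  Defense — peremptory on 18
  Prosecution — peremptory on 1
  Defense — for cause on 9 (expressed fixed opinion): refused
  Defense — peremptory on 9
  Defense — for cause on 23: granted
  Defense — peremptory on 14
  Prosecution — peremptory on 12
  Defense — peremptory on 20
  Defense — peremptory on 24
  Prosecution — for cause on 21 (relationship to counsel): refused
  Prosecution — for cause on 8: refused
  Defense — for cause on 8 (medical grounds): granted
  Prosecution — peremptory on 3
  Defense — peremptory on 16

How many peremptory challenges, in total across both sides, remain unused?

0

Prosecution allotment: 4. Defense allotment: 4 base + 3 multi-party = 7.
Prosecution peremptories used: #5, #1, #12, #3 — 4 (for-cause on #18, #21, #8 don't count).
Defense peremptories used: #15, #18, #9, #14, #20, #24, #16 — 7 (for-cause on #9, #23, #8 don't count).
Remaining: (4 − 4) + (7 − 7) = 0.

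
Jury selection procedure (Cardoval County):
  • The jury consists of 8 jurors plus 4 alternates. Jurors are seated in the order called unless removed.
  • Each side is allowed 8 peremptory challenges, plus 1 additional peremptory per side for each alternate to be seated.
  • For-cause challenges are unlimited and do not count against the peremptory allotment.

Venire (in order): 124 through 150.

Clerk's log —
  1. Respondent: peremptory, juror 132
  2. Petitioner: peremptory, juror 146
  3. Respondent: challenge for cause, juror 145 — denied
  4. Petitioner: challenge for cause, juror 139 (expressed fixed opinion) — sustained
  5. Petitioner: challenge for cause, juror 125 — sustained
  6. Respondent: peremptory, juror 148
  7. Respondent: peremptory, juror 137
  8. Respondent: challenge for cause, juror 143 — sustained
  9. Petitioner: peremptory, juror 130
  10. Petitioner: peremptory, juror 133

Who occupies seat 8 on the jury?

Removed: #125, #130, #132, #133, #137, #139, #143, #146, #148. (#145 stays — for-cause denied.)
Filling seats in venire order through position 8: #124, #126, #127, #128, #129, #131, #134, #135.
So seat 8 is #135.

135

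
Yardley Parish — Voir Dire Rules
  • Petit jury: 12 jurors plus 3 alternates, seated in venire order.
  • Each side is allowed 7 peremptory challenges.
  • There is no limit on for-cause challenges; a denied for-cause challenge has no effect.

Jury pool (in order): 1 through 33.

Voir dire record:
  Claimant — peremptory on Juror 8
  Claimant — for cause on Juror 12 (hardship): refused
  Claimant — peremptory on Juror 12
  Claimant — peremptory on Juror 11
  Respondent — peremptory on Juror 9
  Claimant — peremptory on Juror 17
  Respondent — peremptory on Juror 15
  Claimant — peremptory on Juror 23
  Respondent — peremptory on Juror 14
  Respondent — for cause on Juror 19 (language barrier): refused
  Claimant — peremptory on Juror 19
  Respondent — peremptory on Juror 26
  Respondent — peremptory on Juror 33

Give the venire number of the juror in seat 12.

Removed: #8, #9, #11, #12, #14, #15, #17, #19, #23, #26, #33.
Seating in order: seats 1–12 → #1, #2, #3, #4, #5, #6, #7, #10, #13, #16, #18, #20; alternates → #21, #22, #24.
So seat 12 is #20.

20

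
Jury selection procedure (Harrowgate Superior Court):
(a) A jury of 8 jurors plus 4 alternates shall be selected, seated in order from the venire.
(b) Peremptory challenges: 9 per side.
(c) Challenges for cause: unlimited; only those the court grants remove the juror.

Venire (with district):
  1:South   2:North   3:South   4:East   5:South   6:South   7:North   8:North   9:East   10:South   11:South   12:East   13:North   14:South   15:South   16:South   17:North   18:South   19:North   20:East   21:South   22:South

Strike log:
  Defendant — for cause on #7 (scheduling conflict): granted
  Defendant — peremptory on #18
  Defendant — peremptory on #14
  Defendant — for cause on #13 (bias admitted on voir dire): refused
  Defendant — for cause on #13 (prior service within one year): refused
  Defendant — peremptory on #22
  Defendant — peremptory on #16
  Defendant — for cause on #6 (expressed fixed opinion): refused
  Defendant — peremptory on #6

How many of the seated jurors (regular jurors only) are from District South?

Removed: #6, #7, #14, #16, #18, #22.
Seated jurors 1–8: #1, #2, #3, #4, #5, #8, #9, #10 (alternates #11, #12, #13, #15 not counted).
Of those, in District South: #1, #3, #5, #10 → 4.

4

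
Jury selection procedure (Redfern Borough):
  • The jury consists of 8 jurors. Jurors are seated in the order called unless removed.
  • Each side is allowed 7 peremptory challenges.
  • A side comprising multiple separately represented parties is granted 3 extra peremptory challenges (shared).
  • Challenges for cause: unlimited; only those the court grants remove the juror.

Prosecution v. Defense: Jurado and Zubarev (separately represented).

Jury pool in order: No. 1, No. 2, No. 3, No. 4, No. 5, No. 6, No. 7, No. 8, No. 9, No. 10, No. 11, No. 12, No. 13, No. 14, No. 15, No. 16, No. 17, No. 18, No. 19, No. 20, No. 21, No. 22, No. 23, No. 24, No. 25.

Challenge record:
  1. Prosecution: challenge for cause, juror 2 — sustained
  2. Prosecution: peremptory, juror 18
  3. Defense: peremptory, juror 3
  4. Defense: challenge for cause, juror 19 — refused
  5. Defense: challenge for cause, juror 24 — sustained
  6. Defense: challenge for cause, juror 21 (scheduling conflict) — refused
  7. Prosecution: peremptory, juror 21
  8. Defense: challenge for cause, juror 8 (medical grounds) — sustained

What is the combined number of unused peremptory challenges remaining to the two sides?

Prosecution allotment: 7. Defense allotment: 7 base + 3 multi-party = 10.
Prosecution peremptories used: #18, #21 — 2 (the for-cause on #2 doesn't count).
Defense peremptories used: #3 — 1 (for-cause on #19, #24, #21, #8 don't count).
Remaining: (7 − 2) + (10 − 1) = 14.

14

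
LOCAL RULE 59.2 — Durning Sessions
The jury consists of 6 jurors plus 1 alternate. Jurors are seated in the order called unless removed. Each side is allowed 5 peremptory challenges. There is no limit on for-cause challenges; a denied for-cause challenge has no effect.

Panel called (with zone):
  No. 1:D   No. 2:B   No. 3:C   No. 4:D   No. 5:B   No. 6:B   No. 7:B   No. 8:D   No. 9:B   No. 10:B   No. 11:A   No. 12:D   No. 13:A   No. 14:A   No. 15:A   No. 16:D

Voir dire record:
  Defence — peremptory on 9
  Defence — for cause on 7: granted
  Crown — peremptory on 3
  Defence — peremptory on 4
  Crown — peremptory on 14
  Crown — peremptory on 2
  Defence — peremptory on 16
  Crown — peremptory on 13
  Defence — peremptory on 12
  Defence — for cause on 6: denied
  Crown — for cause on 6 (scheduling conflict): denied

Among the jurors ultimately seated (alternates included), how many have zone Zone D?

2

Removed: #2, #3, #4, #7, #9, #12, #13, #14, #16.
Seated (7 incl. alternates): #1, #5, #6, #8, #10, #11, #15.
Of those, in Zone D: #1, #8 → 2.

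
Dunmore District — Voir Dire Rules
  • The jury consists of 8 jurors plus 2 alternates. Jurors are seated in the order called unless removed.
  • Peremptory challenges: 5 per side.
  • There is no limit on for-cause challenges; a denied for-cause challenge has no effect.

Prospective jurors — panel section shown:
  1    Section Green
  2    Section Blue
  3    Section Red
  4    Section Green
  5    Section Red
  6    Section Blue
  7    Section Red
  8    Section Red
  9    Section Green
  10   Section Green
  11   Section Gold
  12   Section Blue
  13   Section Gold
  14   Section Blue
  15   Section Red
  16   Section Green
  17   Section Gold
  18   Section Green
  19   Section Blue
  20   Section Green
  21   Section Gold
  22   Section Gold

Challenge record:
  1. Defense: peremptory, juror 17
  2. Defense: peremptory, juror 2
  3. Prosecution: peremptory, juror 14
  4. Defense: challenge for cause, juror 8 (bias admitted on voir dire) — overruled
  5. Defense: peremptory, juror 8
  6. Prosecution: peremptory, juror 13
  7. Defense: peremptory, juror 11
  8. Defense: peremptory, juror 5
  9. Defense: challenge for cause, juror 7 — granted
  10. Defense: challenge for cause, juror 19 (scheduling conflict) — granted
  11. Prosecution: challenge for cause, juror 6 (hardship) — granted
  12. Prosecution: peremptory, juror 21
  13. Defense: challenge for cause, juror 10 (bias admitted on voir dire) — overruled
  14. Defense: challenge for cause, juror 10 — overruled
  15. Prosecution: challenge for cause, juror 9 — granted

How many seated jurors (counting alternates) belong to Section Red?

2

Removed: #2, #5, #6, #7, #8, #9, #11, #13, #14, #17, #19, #21.
Seated (10 incl. alternates): #1, #3, #4, #10, #12, #15, #16, #18, #20, #22.
Of those, in Section Red: #3, #15 → 2.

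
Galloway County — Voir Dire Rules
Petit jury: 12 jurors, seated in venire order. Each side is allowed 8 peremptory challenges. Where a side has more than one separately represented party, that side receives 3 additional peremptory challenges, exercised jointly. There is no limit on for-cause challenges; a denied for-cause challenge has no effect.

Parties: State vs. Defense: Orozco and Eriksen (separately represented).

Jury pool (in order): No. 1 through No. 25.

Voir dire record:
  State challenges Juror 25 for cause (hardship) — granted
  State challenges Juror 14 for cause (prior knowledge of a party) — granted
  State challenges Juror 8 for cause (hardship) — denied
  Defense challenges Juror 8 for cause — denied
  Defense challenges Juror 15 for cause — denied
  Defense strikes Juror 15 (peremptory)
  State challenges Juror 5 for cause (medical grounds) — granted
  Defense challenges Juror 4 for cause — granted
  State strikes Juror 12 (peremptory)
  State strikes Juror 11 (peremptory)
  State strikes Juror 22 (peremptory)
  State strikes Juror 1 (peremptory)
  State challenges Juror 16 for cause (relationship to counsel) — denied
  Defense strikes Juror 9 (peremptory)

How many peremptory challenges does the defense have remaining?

Defense allotment: 8 base + 3 multi-party = 11.
Defense peremptories used: #15, #9 — 2 (for-cause on #8, #15, #4 don't count).
Remaining: 11 − 2 = 9.

9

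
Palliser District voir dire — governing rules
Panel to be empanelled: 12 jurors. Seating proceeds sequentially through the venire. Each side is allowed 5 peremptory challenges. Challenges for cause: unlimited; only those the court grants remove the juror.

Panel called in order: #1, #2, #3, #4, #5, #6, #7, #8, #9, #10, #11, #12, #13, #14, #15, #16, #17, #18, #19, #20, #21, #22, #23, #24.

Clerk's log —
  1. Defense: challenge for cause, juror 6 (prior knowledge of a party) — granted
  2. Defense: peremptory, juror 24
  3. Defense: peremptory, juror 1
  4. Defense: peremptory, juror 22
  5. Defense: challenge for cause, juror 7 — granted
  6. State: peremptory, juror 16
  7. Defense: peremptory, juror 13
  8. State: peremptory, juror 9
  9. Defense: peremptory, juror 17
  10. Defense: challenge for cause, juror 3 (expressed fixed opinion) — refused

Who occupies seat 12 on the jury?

19

Removed: #1, #6, #7, #9, #13, #16, #17, #22, #24. (#3 stays — for-cause denied.)
Seating in order: seats 1–12 → #2, #3, #4, #5, #8, #10, #11, #12, #14, #15, #18, #19.
So seat 12 is #19.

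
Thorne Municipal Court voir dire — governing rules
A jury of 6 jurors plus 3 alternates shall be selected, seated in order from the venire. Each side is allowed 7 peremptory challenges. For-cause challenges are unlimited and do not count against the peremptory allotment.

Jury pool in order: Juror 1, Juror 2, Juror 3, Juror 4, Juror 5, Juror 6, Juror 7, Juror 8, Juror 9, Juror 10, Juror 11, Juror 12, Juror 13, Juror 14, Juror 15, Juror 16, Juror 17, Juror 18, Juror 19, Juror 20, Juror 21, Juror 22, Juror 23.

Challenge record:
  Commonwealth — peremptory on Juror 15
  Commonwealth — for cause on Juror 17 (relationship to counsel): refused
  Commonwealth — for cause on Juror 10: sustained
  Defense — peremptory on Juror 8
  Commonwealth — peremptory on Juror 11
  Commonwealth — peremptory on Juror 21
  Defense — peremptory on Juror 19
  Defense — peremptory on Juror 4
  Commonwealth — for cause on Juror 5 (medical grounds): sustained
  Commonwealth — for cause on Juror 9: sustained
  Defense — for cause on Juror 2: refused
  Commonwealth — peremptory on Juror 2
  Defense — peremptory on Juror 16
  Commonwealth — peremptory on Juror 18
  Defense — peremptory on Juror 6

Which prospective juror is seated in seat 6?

Removed: #2, #4, #5, #6, #8, #9, #10, #11, #15, #16, #18, #19, #21. (#17 stays — for-cause denied.)
Seating in order: seats 1–6 → #1, #3, #7, #12, #13, #14; alternates → #17, #20, #22.
So seat 6 is #14.

14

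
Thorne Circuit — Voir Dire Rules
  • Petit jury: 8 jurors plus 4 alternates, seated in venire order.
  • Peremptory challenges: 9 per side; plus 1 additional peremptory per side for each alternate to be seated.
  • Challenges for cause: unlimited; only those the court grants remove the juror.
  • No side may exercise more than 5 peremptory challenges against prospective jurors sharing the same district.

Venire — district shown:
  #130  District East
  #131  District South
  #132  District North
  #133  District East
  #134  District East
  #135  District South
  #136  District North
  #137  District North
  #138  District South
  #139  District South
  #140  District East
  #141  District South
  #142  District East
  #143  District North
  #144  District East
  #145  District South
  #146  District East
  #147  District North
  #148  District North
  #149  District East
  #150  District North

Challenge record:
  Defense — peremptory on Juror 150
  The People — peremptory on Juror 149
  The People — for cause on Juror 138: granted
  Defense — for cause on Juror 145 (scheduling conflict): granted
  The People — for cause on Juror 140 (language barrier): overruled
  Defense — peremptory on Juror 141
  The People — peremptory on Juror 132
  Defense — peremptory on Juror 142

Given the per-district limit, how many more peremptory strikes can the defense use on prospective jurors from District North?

Defense peremptories so far: #150, #141, #142 — 3 of 13 used, 10 left overall.
Against District North: #150 — 1 used; per-district cap 5 leaves 4.
Binding limit: min(10, 4) = 4.

4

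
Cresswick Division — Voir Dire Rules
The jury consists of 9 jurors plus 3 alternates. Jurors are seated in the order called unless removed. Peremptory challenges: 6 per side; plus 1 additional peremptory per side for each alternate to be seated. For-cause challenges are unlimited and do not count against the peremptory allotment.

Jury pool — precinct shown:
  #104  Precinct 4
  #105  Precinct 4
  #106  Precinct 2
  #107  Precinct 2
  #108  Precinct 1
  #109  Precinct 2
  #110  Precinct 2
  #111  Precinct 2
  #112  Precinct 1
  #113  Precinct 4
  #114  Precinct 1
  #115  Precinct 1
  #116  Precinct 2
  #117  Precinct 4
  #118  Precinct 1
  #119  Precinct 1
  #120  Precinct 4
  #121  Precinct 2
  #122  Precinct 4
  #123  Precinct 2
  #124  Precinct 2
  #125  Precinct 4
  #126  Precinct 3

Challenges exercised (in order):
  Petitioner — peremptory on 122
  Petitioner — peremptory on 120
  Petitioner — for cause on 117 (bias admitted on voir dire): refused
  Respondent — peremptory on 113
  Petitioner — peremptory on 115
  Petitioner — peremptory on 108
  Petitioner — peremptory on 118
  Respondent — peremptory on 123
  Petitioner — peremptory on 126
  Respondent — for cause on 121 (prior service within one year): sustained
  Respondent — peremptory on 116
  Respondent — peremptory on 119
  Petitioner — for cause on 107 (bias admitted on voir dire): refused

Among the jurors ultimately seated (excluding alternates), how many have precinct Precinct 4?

2

Removed: #108, #113, #115, #116, #118, #119, #120, #121, #122, #123, #126.
Seated jurors 1–9: #104, #105, #106, #107, #109, #110, #111, #112, #114 (alternates #117, #124, #125 not counted).
Of those, in Precinct 4: #104, #105 → 2.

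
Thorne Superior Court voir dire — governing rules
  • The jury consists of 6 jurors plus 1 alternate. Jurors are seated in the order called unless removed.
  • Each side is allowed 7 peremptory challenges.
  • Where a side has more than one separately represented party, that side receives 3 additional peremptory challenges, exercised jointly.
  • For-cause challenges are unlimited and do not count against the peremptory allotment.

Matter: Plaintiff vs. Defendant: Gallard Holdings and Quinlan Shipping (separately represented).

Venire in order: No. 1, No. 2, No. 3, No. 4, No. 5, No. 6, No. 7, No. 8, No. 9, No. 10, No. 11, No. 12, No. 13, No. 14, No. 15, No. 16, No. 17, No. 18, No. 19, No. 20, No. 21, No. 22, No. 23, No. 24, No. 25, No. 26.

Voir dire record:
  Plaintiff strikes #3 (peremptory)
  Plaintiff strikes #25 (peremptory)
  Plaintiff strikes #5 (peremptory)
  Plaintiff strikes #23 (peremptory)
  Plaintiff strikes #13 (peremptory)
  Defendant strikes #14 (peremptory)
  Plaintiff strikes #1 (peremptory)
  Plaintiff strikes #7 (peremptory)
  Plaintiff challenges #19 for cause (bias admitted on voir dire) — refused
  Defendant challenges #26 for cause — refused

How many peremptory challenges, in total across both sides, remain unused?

Plaintiff allotment: 7. Defendant allotment: 7 base + 3 multi-party = 10.
Plaintiff peremptories used: #3, #25, #5, #23, #13, #1, #7 — 7 (the for-cause on #19 doesn't count).
Defendant peremptories used: #14 — 1 (the for-cause on #26 doesn't count).
Remaining: (7 − 7) + (10 − 1) = 9.

9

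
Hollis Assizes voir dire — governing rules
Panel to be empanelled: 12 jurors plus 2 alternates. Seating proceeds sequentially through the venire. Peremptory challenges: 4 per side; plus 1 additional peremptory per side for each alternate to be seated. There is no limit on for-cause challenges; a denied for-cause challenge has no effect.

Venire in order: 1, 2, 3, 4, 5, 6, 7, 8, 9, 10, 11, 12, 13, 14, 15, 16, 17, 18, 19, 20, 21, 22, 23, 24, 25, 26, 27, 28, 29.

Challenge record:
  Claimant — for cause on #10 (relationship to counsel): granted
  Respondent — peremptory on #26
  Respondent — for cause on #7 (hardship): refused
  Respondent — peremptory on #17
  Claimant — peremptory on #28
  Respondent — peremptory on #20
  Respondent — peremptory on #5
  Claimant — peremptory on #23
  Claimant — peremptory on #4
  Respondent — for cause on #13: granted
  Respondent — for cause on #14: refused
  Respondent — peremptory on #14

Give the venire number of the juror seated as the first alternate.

19

Removed: #4, #5, #10, #13, #14, #17, #20, #23, #26, #28. (#7 stays — for-cause denied.)
Seating in order: seats 1–12 → #1, #2, #3, #6, #7, #8, #9, #11, #12, #15, #16, #18; alternates → #19, #21.
So alternate 1 is #19.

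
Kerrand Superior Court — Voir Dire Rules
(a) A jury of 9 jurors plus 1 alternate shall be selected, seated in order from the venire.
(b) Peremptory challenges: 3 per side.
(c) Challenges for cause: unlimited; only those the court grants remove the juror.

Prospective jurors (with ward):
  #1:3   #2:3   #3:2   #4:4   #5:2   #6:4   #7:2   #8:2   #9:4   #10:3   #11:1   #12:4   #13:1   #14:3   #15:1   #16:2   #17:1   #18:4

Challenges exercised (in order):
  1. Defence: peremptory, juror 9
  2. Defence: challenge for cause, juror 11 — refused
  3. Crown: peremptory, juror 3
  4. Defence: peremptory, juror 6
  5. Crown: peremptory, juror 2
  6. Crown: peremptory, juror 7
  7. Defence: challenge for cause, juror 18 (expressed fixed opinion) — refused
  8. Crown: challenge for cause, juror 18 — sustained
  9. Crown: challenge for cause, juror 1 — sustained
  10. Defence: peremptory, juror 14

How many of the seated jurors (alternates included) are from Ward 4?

2

Removed: #1, #2, #3, #6, #7, #9, #14, #18.
Seated (10 incl. alternates): #4, #5, #8, #10, #11, #12, #13, #15, #16, #17.
Of those, in Ward 4: #4, #12 → 2.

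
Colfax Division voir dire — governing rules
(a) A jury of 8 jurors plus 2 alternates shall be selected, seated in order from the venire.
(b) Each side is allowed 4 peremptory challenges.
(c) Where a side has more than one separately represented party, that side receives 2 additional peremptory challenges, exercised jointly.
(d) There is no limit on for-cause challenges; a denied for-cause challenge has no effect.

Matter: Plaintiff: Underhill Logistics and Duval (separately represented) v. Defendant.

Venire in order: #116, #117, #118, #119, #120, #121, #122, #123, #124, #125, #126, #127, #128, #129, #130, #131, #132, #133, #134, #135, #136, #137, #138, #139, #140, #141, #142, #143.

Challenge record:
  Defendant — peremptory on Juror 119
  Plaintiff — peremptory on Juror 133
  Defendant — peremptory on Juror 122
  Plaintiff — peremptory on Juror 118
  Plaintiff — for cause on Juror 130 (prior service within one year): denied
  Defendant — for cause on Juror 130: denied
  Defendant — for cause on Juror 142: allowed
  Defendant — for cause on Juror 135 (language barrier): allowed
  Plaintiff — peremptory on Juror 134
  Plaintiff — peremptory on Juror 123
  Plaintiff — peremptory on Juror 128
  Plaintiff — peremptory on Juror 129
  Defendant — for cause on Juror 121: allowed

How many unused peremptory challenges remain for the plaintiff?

0

Plaintiff allotment: 4 base + 2 multi-party = 6.
Plaintiff peremptories used: #133, #118, #134, #123, #128, #129 — 6 (the for-cause on #130 doesn't count).
Remaining: 6 − 6 = 0.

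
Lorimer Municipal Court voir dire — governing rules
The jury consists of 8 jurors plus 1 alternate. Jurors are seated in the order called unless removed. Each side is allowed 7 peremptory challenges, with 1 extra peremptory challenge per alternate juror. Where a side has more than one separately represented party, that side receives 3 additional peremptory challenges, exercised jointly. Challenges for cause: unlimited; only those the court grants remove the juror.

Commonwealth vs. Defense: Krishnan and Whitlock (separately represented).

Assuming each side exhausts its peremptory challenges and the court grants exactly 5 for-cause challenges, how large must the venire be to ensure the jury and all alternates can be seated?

33

Seats to fill: 8 + 1 alternates = 9.
Peremptories — Commonwealth: 7 + 1×1 = 8; Defense: 7 + 1×1 + 3 = 11; total 19.
For-cause removals: 5.
Minimum venire: 9 + 19 + 5 = 33.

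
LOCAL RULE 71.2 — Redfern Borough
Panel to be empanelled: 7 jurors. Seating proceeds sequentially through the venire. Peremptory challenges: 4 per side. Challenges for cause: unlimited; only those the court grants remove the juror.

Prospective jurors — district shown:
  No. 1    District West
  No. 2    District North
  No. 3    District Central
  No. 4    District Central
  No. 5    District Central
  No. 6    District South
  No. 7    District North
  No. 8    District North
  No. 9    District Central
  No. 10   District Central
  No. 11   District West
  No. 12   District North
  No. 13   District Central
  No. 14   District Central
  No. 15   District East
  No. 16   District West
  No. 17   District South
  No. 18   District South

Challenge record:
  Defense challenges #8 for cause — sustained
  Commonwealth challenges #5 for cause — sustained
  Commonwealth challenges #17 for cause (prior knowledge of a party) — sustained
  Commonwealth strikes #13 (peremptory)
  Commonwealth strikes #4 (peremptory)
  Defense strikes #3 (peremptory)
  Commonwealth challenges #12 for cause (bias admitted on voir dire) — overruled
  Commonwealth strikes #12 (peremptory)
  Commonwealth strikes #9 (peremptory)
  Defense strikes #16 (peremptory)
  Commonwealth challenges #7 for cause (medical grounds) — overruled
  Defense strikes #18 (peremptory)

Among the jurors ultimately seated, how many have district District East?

Removed: #3, #4, #5, #8, #9, #12, #13, #16, #17, #18.
Seated jurors 1–7: #1, #2, #6, #7, #10, #11, #14.
None of those are in District East → 0.

0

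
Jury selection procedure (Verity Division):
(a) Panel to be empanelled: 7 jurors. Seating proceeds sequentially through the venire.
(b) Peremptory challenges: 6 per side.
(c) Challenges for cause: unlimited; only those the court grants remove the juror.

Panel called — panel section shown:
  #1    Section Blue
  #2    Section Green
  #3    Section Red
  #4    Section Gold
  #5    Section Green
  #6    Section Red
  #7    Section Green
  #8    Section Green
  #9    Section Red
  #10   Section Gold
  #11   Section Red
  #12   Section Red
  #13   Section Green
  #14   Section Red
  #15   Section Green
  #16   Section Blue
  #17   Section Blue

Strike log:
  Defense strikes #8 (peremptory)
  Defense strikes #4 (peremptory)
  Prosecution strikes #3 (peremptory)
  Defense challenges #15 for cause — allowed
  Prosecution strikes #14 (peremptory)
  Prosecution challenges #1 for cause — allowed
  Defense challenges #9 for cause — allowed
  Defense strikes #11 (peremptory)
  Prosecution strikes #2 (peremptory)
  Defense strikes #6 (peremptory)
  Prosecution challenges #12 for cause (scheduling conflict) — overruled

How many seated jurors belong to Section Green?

Removed: #1, #2, #3, #4, #6, #8, #9, #11, #14, #15.
Seated jurors 1–7: #5, #7, #10, #12, #13, #16, #17.
Of those, in Section Green: #5, #7, #13 → 3.

3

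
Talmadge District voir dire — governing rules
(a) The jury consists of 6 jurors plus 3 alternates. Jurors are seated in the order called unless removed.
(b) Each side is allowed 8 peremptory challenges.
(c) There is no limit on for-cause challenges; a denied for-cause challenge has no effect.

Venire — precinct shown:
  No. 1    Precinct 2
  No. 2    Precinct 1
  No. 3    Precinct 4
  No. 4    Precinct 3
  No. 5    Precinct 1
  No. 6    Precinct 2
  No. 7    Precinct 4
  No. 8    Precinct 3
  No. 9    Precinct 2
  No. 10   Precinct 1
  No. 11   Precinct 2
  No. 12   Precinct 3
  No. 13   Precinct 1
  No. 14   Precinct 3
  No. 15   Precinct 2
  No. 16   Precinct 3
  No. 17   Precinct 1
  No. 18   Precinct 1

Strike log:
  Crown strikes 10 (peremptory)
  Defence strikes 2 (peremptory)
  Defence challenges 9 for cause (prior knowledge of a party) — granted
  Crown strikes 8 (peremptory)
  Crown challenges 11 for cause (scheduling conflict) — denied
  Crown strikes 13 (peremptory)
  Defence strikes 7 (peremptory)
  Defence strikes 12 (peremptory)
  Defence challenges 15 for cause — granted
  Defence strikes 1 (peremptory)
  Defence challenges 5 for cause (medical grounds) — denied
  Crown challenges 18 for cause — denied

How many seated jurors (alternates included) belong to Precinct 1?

Removed: #1, #2, #7, #8, #9, #10, #12, #13, #15.
Seated (9 incl. alternates): #3, #4, #5, #6, #11, #14, #16, #17, #18.
Of those, in Precinct 1: #5, #17, #18 → 3.

3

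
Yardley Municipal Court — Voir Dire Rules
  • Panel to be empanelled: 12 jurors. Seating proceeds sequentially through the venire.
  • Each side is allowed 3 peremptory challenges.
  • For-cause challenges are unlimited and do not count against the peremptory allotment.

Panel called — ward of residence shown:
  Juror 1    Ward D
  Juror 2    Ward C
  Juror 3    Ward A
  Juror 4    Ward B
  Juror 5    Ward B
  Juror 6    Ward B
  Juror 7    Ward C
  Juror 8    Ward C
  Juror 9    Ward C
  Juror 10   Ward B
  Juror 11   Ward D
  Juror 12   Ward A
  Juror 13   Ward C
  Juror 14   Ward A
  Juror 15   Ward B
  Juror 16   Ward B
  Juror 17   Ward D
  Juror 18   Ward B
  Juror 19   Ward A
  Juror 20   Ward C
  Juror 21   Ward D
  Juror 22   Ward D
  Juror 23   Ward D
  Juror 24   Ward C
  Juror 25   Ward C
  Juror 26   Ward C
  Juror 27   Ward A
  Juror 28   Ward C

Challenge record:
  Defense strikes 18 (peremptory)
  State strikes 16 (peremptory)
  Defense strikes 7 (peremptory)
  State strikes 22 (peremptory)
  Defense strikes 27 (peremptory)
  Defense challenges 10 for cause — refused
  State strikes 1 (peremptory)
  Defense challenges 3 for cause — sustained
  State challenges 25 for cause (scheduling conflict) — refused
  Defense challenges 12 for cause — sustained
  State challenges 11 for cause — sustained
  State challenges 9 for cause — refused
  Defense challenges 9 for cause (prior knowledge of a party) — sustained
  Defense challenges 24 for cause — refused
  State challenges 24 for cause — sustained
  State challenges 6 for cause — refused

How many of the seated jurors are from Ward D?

1

Removed: #1, #3, #7, #9, #11, #12, #16, #18, #22, #24, #27.
Seated jurors 1–12: #2, #4, #5, #6, #8, #10, #13, #14, #15, #17, #19, #20.
Of those, in Ward D: #17 → 1.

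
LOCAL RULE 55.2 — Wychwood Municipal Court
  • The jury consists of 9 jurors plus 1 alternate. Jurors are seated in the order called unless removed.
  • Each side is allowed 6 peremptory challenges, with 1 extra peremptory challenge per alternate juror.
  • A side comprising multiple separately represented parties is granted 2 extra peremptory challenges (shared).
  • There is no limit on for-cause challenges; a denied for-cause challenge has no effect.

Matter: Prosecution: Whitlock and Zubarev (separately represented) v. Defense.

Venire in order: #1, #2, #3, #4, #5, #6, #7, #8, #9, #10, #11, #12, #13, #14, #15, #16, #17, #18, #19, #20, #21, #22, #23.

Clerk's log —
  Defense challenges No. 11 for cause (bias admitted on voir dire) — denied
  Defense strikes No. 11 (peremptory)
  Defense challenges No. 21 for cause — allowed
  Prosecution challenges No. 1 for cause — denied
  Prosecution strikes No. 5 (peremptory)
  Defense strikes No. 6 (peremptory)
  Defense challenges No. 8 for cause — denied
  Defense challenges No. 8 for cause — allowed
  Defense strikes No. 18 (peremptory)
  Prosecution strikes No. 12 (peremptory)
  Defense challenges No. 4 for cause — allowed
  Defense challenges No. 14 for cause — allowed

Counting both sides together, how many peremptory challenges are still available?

11

Prosecution allotment: 6 base + 1 × 1 alternate + 2 multi-party = 9. Defense allotment: 6 base + 1 × 1 alternate = 7.
Prosecution peremptories used: #5, #12 — 2 (the for-cause on #1 doesn't count).
Defense peremptories used: #11, #6, #18 — 3 (for-cause on #11, #21, #8, #8, #4, #14 don't count).
Remaining: (9 − 2) + (7 − 3) = 11.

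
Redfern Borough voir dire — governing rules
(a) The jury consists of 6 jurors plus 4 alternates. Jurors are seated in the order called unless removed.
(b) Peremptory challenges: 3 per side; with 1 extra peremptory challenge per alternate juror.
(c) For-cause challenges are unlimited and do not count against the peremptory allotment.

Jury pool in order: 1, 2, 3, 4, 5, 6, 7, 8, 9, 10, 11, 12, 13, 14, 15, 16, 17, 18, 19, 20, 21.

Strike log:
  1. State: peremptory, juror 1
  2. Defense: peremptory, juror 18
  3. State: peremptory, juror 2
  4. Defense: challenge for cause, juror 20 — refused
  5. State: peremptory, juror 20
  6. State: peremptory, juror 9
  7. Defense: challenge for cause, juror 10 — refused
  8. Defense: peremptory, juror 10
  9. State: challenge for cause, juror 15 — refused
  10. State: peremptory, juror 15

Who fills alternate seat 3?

13

Removed: #1, #2, #9, #10, #15, #18, #20.
Seating in order: seats 1–6 → #3, #4, #5, #6, #7, #8; alternates → #11, #12, #13, #14.
So alternate 3 is #13.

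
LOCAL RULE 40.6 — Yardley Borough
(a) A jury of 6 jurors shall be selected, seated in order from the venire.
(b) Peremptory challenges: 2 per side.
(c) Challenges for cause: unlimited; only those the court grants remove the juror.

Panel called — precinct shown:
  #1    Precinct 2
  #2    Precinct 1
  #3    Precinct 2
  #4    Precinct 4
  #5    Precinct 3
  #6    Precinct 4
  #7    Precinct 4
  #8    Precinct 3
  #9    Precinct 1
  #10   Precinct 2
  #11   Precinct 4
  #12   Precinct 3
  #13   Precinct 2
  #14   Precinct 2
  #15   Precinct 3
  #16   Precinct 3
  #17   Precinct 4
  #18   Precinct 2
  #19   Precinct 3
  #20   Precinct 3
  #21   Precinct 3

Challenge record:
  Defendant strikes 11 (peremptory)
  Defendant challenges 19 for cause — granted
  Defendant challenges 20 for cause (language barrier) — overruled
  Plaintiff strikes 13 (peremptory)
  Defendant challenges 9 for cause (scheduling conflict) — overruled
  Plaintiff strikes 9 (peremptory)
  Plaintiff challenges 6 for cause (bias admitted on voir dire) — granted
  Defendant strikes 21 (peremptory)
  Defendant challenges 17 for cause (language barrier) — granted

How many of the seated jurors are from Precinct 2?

2

Removed: #6, #9, #11, #13, #17, #19, #21.
Seated jurors 1–6: #1, #2, #3, #4, #5, #7.
Of those, in Precinct 2: #1, #3 → 2.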